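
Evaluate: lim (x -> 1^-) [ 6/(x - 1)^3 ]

-∞

As x → 1⁻, (x - 1) → 0⁻, so (x - 1)^3 → 0⁻ and 6/(x - 1)^3 → -∞.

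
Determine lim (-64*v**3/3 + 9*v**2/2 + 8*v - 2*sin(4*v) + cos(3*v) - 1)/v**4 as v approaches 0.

Substitution gives 0/0 (the numerator vanishes to order 4).
Expand each term to order v^4: the coefficient of v^4 in -2·sin(4v) is 0 and in cos(3v) is 27/8.
Lower-order terms cancel with the polynomial part, so the numerator is (27/8)·v^4 + o(v^4), and the limit is (27/8)/(1) = 27/8.

27/8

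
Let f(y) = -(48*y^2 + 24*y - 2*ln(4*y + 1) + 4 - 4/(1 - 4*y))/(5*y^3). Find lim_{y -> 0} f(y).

Substitution gives 0/0; apply L'Hôpital's rule 3 times.
After differentiating numerator and denominator 3 times the quotient is (-256/(4*y + 1)^3 - 1536/(4*y - 1)^4)/(-30); at y = 0 this is 896/15.

896/15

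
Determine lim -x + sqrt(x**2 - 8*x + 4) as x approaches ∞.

-4

This has the form ∞ − ∞. Multiply and divide by the conjugate √(x^2 - 8*x + 4) + x.
That gives (-8x + 4) / (√(x^2 - 8*x + 4) + x).
Divide numerator and denominator by x: the limit is -8/(2·1) = -4.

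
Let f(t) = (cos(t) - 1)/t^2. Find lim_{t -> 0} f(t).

Direct substitution gives 0/0.
Apply L'Hôpital: lim (-sin(t))/(2*t), still 0/0.
After 2 applications of L'Hôpital's rule the quotient is (-cos(t))/(2); substituting t = 0 gives -1/2.

-1/2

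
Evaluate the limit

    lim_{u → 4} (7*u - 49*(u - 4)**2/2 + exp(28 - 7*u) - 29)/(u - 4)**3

Direct substitution gives 0/0.
Apply L'Hôpital: lim (-49*u - 7*e^(28 - 7*u) + 203)/(3*(u - 4)^2), still 0/0.
Apply L'Hôpital: lim (49*e^(28 - 7*u) - 49)/(6*u - 24), still 0/0.
After 3 applications of L'Hôpital's rule the quotient is (-343*e^(28 - 7*u))/(6); substituting u = 4 gives -343/6.

-343/6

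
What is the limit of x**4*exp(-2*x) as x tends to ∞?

0

Write as x^4/e^{2x}, an ∞/∞ form.
Exponential growth dominates any polynomial, so repeated L'Hôpital (or the standard result) gives 0.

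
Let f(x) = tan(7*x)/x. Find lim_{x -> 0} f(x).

Substitution gives 0/0.
Since tan(u)/u → 1 as u → 0, tan(7x)/(7x) → 1 and the limit is 7.

7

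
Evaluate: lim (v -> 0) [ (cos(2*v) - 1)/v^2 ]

Direct substitution gives 0/0.
Apply L'Hôpital: lim (-2*sin(2*v))/(2*v), still 0/0.
After 2 applications of L'Hôpital's rule the quotient is (-4*cos(2*v))/(2); substituting v = 0 gives -2.

-2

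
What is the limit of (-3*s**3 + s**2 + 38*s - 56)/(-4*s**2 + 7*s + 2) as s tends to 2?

-2/3

Direct substitution gives 0/0, so factor. Both numerator and denominator have (s - 2) as a factor.
After cancelling, the expression reduces to (-3*s^2 - 5*s + 28)/(-4*s - 1).
Substituting s = 2 gives -2/3.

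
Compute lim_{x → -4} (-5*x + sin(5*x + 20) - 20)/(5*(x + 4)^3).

Direct substitution gives 0/0.
Apply L'Hôpital: lim (5*cos(5*x + 20) - 5)/(15*(x + 4)^2), still 0/0.
Apply L'Hôpital: lim (-25*sin(5*x + 20))/(30*x + 120), still 0/0.
After 3 applications of L'Hôpital's rule the quotient is (-125*cos(5*x + 20))/(30); substituting x = -4 gives -25/6.

-25/6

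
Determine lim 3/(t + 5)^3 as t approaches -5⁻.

As t → -5⁻, (t + 5) → 0⁻, so (t + 5)^3 → 0⁻ and 3/(t + 5)^3 → -∞.

-∞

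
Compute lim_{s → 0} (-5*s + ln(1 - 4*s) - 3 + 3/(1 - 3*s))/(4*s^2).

Substitution gives 0/0 (the numerator vanishes to order 2).
Expand each term to order s^2: the coefficient of s^2 in 3·1/(1 - 3s) is 27 and in ln(1 - 4s) is -8.
Lower-order terms cancel with the polynomial part, so the numerator is (19)·s^2 + o(s^2), and the limit is (19)/(4) = 19/4.

19/4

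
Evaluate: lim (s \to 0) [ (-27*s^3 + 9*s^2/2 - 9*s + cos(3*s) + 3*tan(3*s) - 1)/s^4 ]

27/8

Substitution gives 0/0 (the numerator vanishes to order 4).
Expand each term to order s^4: the coefficient of s^4 in 3·tan(3s) is 0 and in cos(3s) is 27/8.
Lower-order terms cancel with the polynomial part, so the numerator is (27/8)·s^4 + o(s^4), and the limit is (27/8)/(1) = 27/8.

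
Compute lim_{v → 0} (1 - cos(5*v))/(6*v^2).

25/12

Substitution gives 0/0.
Use (1 − cos u)/u² → 1/2 with u = 5v: the limit is 5²/(2·6) = 25/12.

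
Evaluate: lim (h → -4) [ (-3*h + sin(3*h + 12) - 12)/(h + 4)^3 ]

-9/2

Direct substitution gives 0/0.
Apply L'Hôpital: lim (3*cos(3*h + 12) - 3)/(3*(h + 4)^2), still 0/0.
Apply L'Hôpital: lim (-9*sin(3*h + 12))/(6*h + 24), still 0/0.
After 3 applications of L'Hôpital's rule the quotient is (-27*cos(3*h + 12))/(6); substituting h = -4 gives -9/2.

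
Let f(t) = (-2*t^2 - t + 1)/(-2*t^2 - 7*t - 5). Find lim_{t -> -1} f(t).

Direct substitution gives 0/0, so factor. Both numerator and denominator have (t + 1) as a factor.
After cancelling, the expression reduces to (1 - 2*t)/(-2*t - 5).
Substituting t = -1 gives -1.

-1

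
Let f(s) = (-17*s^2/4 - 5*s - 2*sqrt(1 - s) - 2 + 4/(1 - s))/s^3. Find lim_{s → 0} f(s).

33/8

Substitution gives 0/0 (the numerator vanishes to order 3).
Expand each term to order s^3: the coefficient of s^3 in 4·1/(1 - s) is 4 and in -2·√(1 - s) is 1/8.
Lower-order terms cancel with the polynomial part, so the numerator is (33/8)·s^3 + o(s^3), and the limit is (33/8)/(1) = 33/8.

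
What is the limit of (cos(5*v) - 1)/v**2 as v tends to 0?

Direct substitution gives 0/0.
Apply L'Hôpital: lim (-5*sin(5*v))/(2*v), still 0/0.
After 2 applications of L'Hôpital's rule the quotient is (-25*cos(5*v))/(2); substituting v = 0 gives -25/2.

-25/2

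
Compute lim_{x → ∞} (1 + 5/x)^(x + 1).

Write it as [(1 + 5/x)^x]^(1) · (1 + 5/x)^(1). The bracketed term tends to e^(5) and the second factor to 1, so the limit is e^(5).

e^(5)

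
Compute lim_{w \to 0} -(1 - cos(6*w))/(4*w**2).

-9/2

Substitution gives 0/0.
Use (1 − cos u)/u² → 1/2 with u = 6w: the limit is 6²/(2·(-4)) = -9/2.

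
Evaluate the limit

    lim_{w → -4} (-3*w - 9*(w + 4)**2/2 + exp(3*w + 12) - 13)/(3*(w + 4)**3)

3/2

Direct substitution gives 0/0.
Apply L'Hôpital: lim (-9*w + 3*e^(3*w + 12) - 39)/(9*(w + 4)^2), still 0/0.
Apply L'Hôpital: lim (9*e^(3*w + 12) - 9)/(18*w + 72), still 0/0.
After 3 applications of L'Hôpital's rule the quotient is (27*e^(3*w + 12))/(18); substituting w = -4 gives 3/2.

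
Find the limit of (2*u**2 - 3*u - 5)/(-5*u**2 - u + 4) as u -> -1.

Direct substitution gives 0/0, so factor. Both numerator and denominator have (u + 1) as a factor.
After cancelling, the expression reduces to (2*u - 5)/(4 - 5*u).
Substituting u = -1 gives -7/9.

-7/9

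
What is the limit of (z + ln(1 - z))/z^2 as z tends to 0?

-1/2

Direct substitution gives 0/0.
Apply L'Hôpital: lim (1 - 1/(1 - z))/(2*z), still 0/0.
After 2 applications of L'Hôpital's rule the quotient is (-1/(1 - z)^2)/(2); substituting z = 0 gives -1/2.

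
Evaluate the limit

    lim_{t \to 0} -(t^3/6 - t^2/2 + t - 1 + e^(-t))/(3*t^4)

Direct substitution gives 0/0.
Apply L'Hôpital: lim (t^2/2 - t + 1 - e^(-t))/(-12*t^3), still 0/0.
Apply L'Hôpital: lim (t - 1 + e^(-t))/(-36*t^2), still 0/0.
Apply L'Hôpital: lim (1 - e^(-t))/(-72*t), still 0/0.
After 4 applications of L'Hôpital's rule the quotient is (e^(-t))/(-72); substituting t = 0 gives -1/72.

-1/72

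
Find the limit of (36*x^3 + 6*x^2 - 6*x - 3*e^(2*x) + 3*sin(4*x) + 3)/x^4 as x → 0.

-2

Substitution gives 0/0 (the numerator vanishes to order 4).
Expand each term to order x^4: the coefficient of x^4 in 3·sin(4x) is 0 and in -3·e^(2x) is -2.
Lower-order terms cancel with the polynomial part, so the numerator is (-2)·x^4 + o(x^4), and the limit is (-2)/(1) = -2.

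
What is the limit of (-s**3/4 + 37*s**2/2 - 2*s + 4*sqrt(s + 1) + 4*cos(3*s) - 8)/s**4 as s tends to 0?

427/32

Substitution gives 0/0 (the numerator vanishes to order 4).
Expand each term to order s^4: the coefficient of s^4 in 4·√(1 + s) is -5/32 and in 4·cos(3s) is 27/2.
Lower-order terms cancel with the polynomial part, so the numerator is (427/32)·s^4 + o(s^4), and the limit is (427/32)/(1) = 427/32.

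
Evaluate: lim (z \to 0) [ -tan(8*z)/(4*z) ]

-2

Substitution gives 0/0.
Since tan(u)/u → 1 as u → 0, tan(8z)/(8z) → 1 and the limit is 8/(-4) = -2.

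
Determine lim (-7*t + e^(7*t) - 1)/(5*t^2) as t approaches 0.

Direct substitution gives 0/0.
Apply L'Hôpital: lim (7*e^(7*t) - 7)/(10*t), still 0/0.
After 2 applications of L'Hôpital's rule the quotient is (49*e^(7*t))/(10); substituting t = 0 gives 49/10.

49/10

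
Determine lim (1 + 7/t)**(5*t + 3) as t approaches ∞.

The base → 1 and the exponent → ∞: a 1^∞ form.
Take logarithms: (5t + 3)·ln(1 + 7/t). Since ln(1+u) ~ u for small u, this behaves like (5t)·(7/t) → 35.
So the limit is e^(35).

e^(35)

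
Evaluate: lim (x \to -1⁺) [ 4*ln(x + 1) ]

As x → -1⁺, x + 1 → 0⁺ and ln(x + 1) → −∞.
Multiplying by 4 gives -∞.

-∞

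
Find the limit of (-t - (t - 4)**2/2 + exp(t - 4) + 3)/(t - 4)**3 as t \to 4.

1/6

Direct substitution gives 0/0.
Apply L'Hôpital: lim (-t + e^(t - 4) + 3)/(3*(t - 4)^2), still 0/0.
Apply L'Hôpital: lim (e^(t - 4) - 1)/(6*t - 24), still 0/0.
After 3 applications of L'Hôpital's rule the quotient is (e^(t - 4))/(6); substituting t = 4 gives 1/6.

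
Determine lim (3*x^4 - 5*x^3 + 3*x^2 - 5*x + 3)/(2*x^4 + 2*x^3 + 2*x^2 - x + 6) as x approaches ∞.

Numerator and denominator both have degree 4.
Dividing every term by x^4, all lower-order terms vanish and the limit is the ratio of leading coefficients, 3/(2) = 3/2.

3/2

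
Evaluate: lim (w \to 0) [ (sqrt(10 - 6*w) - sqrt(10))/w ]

-3*√(10)/10

Substitution gives 0/0. Multiply numerator and denominator by the conjugate √(10 - 6w) + √10.
The numerator becomes (10 - 6w) − 10 = -6w, so the expression simplifies to -6/(√(10 - 6w) + √10).
Letting w → 0 gives -6/(2√10) = -3*√(10)/10.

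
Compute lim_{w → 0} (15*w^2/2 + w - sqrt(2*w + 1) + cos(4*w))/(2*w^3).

Substitution gives 0/0 (the numerator vanishes to order 3).
Expand each term to order w^3: the coefficient of w^3 in −√(1 + 2w) is -1/2 and in cos(4w) is 0.
Lower-order terms cancel with the polynomial part, so the numerator is (-1/2)·w^3 + o(w^3), and the limit is (-1/2)/(2) = -1/4.

-1/4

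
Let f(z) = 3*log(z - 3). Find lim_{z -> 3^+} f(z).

-∞

As z → 3⁺, z - 3 → 0⁺ and ln(z - 3) → −∞.
Multiplying by 3 gives -∞.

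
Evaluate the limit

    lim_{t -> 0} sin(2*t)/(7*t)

2/7

Substitution gives 0/0.
Write it as (2/7)·sin(2t)/(2t); since sin(u)/u → 1, the limit is 2/7.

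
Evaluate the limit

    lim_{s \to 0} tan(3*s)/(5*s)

3/5

Substitution gives 0/0.
Since tan(u)/u → 1 as u → 0, tan(3s)/(3s) → 1 and the limit is 3/5.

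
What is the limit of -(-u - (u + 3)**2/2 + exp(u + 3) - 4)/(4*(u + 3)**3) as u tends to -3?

Direct substitution gives 0/0.
Apply L'Hôpital: lim (-u + e^(u + 3) - 4)/(-12*(u + 3)^2), still 0/0.
Apply L'Hôpital: lim (e^(u + 3) - 1)/(-24*u - 72), still 0/0.
After 3 applications of L'Hôpital's rule the quotient is (e^(u + 3))/(-24); substituting u = -3 gives -1/24.

-1/24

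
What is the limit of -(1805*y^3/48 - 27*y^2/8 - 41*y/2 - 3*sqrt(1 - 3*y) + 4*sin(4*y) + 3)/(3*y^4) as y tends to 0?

-405/128

Substitution gives 0/0; apply L'Hôpital's rule 4 times.
After differentiating numerator and denominator 4 times the quotient is (1024*sin(4*y) + 3645/(16*(1 - 3*y)^(7/2)))/(-72); at y = 0 this is -405/128.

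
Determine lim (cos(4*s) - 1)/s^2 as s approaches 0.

Direct substitution gives 0/0.
Apply L'Hôpital: lim (-4*sin(4*s))/(2*s), still 0/0.
After 2 applications of L'Hôpital's rule the quotient is (-16*cos(4*s))/(2); substituting s = 0 gives -8.

-8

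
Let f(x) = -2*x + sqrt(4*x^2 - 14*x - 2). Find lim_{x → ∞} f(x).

-7/2

This has the form ∞ − ∞. Multiply and divide by the conjugate √(4*x^2 - 14*x - 2) + 2x.
That gives (-14x - 2) / (√(4*x^2 - 14*x - 2) + 2x).
Divide numerator and denominator by x: the limit is -14/(2·2) = -7/2.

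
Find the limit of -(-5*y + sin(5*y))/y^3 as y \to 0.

Direct substitution gives 0/0.
Apply L'Hôpital: lim (5*cos(5*y) - 5)/(-3*y^2), still 0/0.
Apply L'Hôpital: lim (-25*sin(5*y))/(-6*y), still 0/0.
After 3 applications of L'Hôpital's rule the quotient is (-125*cos(5*y))/(-6); substituting y = 0 gives 125/6.

125/6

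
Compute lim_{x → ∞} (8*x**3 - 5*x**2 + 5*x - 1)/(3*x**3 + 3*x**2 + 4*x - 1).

Numerator and denominator both have degree 3.
Dividing every term by x^3, all lower-order terms vanish and the limit is the ratio of leading coefficients, 8/(3) = 8/3.

8/3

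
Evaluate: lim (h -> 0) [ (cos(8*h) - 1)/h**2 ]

Direct substitution gives 0/0.
Apply L'Hôpital: lim (-8*sin(8*h))/(2*h), still 0/0.
After 2 applications of L'Hôpital's rule the quotient is (-64*cos(8*h))/(2); substituting h = 0 gives -32.

-32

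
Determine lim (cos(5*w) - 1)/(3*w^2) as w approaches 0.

-25/6

Direct substitution gives 0/0.
Apply L'Hôpital: lim (-5*sin(5*w))/(6*w), still 0/0.
After 2 applications of L'Hôpital's rule the quotient is (-25*cos(5*w))/(6); substituting w = 0 gives -25/6.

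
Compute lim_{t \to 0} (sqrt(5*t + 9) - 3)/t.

5/6

Substitution gives 0/0. Multiply numerator and denominator by the conjugate √(9 + 5t) + √9.
The numerator becomes (9 + 5t) − 9 = 5t, so the expression simplifies to 5/(√(9 + 5t) + √9).
Letting t → 0 gives 5/(2√9) = 5/6.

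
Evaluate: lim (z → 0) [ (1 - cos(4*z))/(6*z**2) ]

Substitution gives 0/0.
Use (1 − cos u)/u² → 1/2 with u = 4z: the limit is 4²/(2·6) = 4/3.

4/3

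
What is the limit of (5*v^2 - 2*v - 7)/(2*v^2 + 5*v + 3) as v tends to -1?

Direct substitution gives 0/0, so factor. Both numerator and denominator have (v + 1) as a factor.
After cancelling, the expression reduces to (5*v - 7)/(2*v + 3).
Substituting v = -1 gives -12.

-12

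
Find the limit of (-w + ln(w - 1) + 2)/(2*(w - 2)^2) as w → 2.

Direct substitution gives 0/0.
Apply L'Hôpital: lim (-1 + 1/(w - 1))/(4*w - 8), still 0/0.
After 2 applications of L'Hôpital's rule the quotient is (-1/(w - 1)^2)/(4); substituting w = 2 gives -1/4.

-1/4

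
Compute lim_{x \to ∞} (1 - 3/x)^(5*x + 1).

e^(-15)

The base → 1 and the exponent → ∞: a 1^∞ form.
Take logarithms: (5x + 1)·ln(1 - 3/x). Since ln(1+u) ~ u for small u, this behaves like (5x)·(-3/x) → -15.
So the limit is e^(-15).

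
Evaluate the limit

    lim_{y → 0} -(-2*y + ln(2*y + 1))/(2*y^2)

1

Direct substitution gives 0/0.
Apply L'Hôpital: lim (-2 + 2/(2*y + 1))/(-4*y), still 0/0.
After 2 applications of L'Hôpital's rule the quotient is (-4/(2*y + 1)^2)/(-4); substituting y = 0 gives 1.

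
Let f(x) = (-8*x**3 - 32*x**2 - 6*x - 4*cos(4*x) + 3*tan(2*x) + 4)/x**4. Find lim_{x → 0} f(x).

-128/3

Substitution gives 0/0; apply L'Hôpital's rule 4 times.
After differentiating numerator and denominator 4 times the quotient is (-1024*cos(4*x) + 1152*tan(2*x)^5 + 1920*tan(2*x)^3 + 768*tan(2*x))/(24); at x = 0 this is -128/3.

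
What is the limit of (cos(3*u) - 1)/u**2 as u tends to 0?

Direct substitution gives 0/0.
Apply L'Hôpital: lim (-3*sin(3*u))/(2*u), still 0/0.
After 2 applications of L'Hôpital's rule the quotient is (-9*cos(3*u))/(2); substituting u = 0 gives -9/2.

-9/2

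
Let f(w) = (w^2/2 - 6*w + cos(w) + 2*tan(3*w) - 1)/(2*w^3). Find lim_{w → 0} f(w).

9

Substitution gives 0/0 (the numerator vanishes to order 3).
Expand each term to order w^3: the coefficient of w^3 in 2·tan(3w) is 18 and in cos(w) is 0.
Lower-order terms cancel with the polynomial part, so the numerator is (18)·w^3 + o(w^3), and the limit is (18)/(2) = 9.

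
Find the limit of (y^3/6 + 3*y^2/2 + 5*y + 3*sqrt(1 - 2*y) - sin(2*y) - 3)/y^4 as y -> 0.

Substitution gives 0/0; apply L'Hôpital's rule 4 times.
After differentiating numerator and denominator 4 times the quotient is (-16*sin(2*y) - 45/(1 - 2*y)^(7/2))/(24); at y = 0 this is -15/8.

-15/8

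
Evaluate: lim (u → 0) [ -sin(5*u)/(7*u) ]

Substitution gives 0/0.
Write it as (5/(-7))·sin(5u)/(5u); since sin(θ)/θ → 1, the limit is -5/7.

-5/7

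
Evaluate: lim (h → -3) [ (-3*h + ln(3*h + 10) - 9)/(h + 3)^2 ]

-9/2

Direct substitution gives 0/0.
Apply L'Hôpital: lim (-3 + 3/(3*h + 10))/(2*h + 6), still 0/0.
After 2 applications of L'Hôpital's rule the quotient is (-9/(3*h + 10)^2)/(2); substituting h = -3 gives -9/2.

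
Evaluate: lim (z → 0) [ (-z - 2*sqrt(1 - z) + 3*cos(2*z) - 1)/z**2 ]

Substitution gives 0/0; apply L'Hôpital's rule 2 times.
After differentiating numerator and denominator 2 times the quotient is (-12*cos(2*z) + 1/(2*(1 - z)^(3/2)))/(2); at z = 0 this is -23/4.

-23/4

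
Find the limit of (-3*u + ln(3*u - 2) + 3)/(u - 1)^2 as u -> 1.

Direct substitution gives 0/0.
Apply L'Hôpital: lim (-3 + 3/(3*u - 2))/(2*u - 2), still 0/0.
After 2 applications of L'Hôpital's rule the quotient is (-9/(3*u - 2)^2)/(2); substituting u = 1 gives -9/2.

-9/2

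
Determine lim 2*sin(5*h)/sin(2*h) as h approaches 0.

5

Substitution gives 0/0.
Divide numerator and denominator by h: sin(5h)/h → 5 and sin(2h)/h → 2, so the limit is 2·5/2 = 5.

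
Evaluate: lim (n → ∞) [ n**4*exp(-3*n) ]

Write as n^4/e^{3n}, an ∞/∞ form.
Exponential growth dominates any polynomial, so repeated L'Hôpital (or the standard result) gives 0.

0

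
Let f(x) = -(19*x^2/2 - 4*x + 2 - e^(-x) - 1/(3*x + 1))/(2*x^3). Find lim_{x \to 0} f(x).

Substitution gives 0/0; apply L'Hôpital's rule 3 times.
After differentiating numerator and denominator 3 times the quotient is (e^(-x) + 162/(3*x + 1)^4)/(-12); at x = 0 this is -163/12.

-163/12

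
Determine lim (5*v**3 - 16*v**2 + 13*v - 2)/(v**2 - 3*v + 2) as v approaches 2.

Since v = 2 makes numerator and denominator zero, (v - 2) divides both.
Cancelling it gives (5*v^2 - 6*v + 1)/(v - 1); now plug in v = 2 to get 9.

9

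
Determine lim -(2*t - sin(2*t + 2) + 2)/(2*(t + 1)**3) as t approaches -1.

-2/3

Direct substitution gives 0/0.
Apply L'Hôpital: lim (2 - 2*cos(2*t + 2))/(-6*(t + 1)^2), still 0/0.
Apply L'Hôpital: lim (4*sin(2*t + 2))/(-12*t - 12), still 0/0.
After 3 applications of L'Hôpital's rule the quotient is (8*cos(2*t + 2))/(-12); substituting t = -1 gives -2/3.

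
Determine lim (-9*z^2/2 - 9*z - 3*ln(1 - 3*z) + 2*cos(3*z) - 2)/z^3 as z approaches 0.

27

Substitution gives 0/0 (the numerator vanishes to order 3).
Expand each term to order z^3: the coefficient of z^3 in -3·ln(1 - 3z) is 27 and in 2·cos(3z) is 0.
Lower-order terms cancel with the polynomial part, so the numerator is (27)·z^3 + o(z^3), and the limit is (27)/(1) = 27.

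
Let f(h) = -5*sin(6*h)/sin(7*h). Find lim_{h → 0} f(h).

-30/7

Substitution gives 0/0.
Divide numerator and denominator by h: sin(6h)/h → 6 and sin(7h)/h → 7, so the limit is -5·6/7 = -30/7.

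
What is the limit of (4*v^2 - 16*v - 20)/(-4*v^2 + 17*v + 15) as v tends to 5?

-24/23

At v = 5 both the top and bottom vanish — a removable singularity. Factoring out (v - 5) from each leaves (4*v + 4)/(-4*v - 3), which at v = 5 equals -24/23.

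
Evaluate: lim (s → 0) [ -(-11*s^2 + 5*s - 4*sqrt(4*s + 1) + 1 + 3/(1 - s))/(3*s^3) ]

Substitution gives 0/0 (the numerator vanishes to order 3).
Expand each term to order s^3: the coefficient of s^3 in -4·√(1 + 4s) is -16 and in 3·1/(1 - s) is 3.
Lower-order terms cancel with the polynomial part, so the numerator is (-13)·s^3 + o(s^3), and the limit is (-13)/(-3) = 13/3.

13/3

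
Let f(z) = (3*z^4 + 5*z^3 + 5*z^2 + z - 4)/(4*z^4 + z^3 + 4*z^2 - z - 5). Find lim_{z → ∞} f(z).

Numerator and denominator both have degree 4.
Dividing every term by z^4, all lower-order terms vanish and the limit is the ratio of leading coefficients, 3/(4) = 3/4.

3/4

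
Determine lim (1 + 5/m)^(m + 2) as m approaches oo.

Write it as [(1 + 5/m)^m]^(1) · (1 + 5/m)^(2). The bracketed term tends to e^(5) and the second factor to 1, so the limit is e^(5).

e^(5)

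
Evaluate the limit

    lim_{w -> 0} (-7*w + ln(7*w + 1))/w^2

Direct substitution gives 0/0.
Apply L'Hôpital: lim (-7 + 7/(7*w + 1))/(2*w), still 0/0.
After 2 applications of L'Hôpital's rule the quotient is (-49/(7*w + 1)^2)/(2); substituting w = 0 gives -49/2.

-49/2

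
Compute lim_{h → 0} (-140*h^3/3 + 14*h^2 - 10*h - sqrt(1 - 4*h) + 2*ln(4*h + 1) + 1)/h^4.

-118

Substitution gives 0/0 (the numerator vanishes to order 4).
Expand each term to order h^4: the coefficient of h^4 in −√(1 - 4h) is 10 and in 2·ln(1 + 4h) is -128.
Lower-order terms cancel with the polynomial part, so the numerator is (-118)·h^4 + o(h^4), and the limit is (-118)/(1) = -118.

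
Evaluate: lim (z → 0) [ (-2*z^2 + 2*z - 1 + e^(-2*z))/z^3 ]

Direct substitution gives 0/0.
Apply L'Hôpital: lim (-4*z + 2 - 2*e^(-2*z))/(3*z^2), still 0/0.
Apply L'Hôpital: lim (-4 + 4*e^(-2*z))/(6*z), still 0/0.
After 3 applications of L'Hôpital's rule the quotient is (-8*e^(-2*z))/(6); substituting z = 0 gives -4/3.

-4/3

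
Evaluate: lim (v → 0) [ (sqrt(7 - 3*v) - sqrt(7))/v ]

-3*√(7)/14

Substitution gives 0/0. Multiply numerator and denominator by the conjugate √(7 - 3v) + √7.
The numerator becomes (7 - 3v) − 7 = -3v, so the expression simplifies to -3/(√(7 - 3v) + √7).
Letting v → 0 gives -3/(2√7) = -3*√(7)/14.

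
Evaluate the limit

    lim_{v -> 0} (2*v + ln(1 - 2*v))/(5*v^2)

-2/5

Direct substitution gives 0/0.
Apply L'Hôpital: lim (2 - 2/(1 - 2*v))/(10*v), still 0/0.
After 2 applications of L'Hôpital's rule the quotient is (-4/(1 - 2*v)^2)/(10); substituting v = 0 gives -2/5.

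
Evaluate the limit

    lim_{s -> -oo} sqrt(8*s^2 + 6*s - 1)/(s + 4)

For large |s|, √(8*s^2 + 6*s - 1) ≈ √8·|s| and the denominator ≈ s.
Since s → −∞, |s| = −s, giving −√8/(1) = -2*√(2).

-2*√(2)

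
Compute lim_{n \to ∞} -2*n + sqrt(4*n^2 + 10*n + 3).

This has the form ∞ − ∞. Multiply and divide by the conjugate √(4*n^2 + 10*n + 3) + 2n.
That gives (10n + 3) / (√(4*n^2 + 10*n + 3) + 2n).
Divide numerator and denominator by n: the limit is 10/(2·2) = 5/2.

5/2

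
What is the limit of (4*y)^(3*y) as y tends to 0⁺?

Base → 0⁺ and exponent → 0⁺: a 0^0 form.
Take logs: 3y·ln(4y). This is 0·(−∞); rewriting as ln(4y)/(1/(3y)) and applying L'Hôpital gives 0.
Hence the limit is e^0 = 1.

1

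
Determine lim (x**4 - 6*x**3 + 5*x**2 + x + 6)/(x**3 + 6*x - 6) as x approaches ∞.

The numerator has higher degree (4 > 3); the quotient behaves like (1/(1))·x^1 for large |x|.
As x → +∞ this diverges to ∞.

∞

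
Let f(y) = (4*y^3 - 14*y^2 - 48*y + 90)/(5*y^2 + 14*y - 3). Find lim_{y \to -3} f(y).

Direct substitution gives 0/0, so factor. Both numerator and denominator have (y + 3) as a factor.
After cancelling, the expression reduces to (4*y^2 - 26*y + 30)/(5*y - 1).
Substituting y = -3 gives -9.

-9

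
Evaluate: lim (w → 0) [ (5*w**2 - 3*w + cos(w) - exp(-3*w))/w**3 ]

Substitution gives 0/0 (the numerator vanishes to order 3).
Expand each term to order w^3: the coefficient of w^3 in −e^(-3w) is 9/2 and in cos(w) is 0.
Lower-order terms cancel with the polynomial part, so the numerator is (9/2)·w^3 + o(w^3), and the limit is (9/2)/(1) = 9/2.

9/2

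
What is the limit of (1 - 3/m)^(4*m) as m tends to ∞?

Write it as [(1 - 3/m)^m]^(4) · (1 - 3/m)^(0). The bracketed term tends to e^(-3) and the second factor to 1, so the limit is e^(-12).

e^(-12)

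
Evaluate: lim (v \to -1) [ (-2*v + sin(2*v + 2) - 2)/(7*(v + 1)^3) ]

Direct substitution gives 0/0.
Apply L'Hôpital: lim (2*cos(2*v + 2) - 2)/(21*(v + 1)^2), still 0/0.
Apply L'Hôpital: lim (-4*sin(2*v + 2))/(42*v + 42), still 0/0.
After 3 applications of L'Hôpital's rule the quotient is (-8*cos(2*v + 2))/(42); substituting v = -1 gives -4/21.

-4/21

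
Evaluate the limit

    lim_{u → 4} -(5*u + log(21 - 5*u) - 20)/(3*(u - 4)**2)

Direct substitution gives 0/0.
Apply L'Hôpital: lim (5 - 5/(21 - 5*u))/(24 - 6*u), still 0/0.
After 2 applications of L'Hôpital's rule the quotient is (-25/(21 - 5*u)^2)/(-6); substituting u = 4 gives 25/6.

25/6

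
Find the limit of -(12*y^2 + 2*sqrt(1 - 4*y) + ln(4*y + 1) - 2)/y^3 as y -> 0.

Substitution gives 0/0; apply L'Hôpital's rule 3 times.
After differentiating numerator and denominator 3 times the quotient is (128/(4*y + 1)^3 - 48/(1 - 4*y)^(5/2))/(-6); at y = 0 this is -40/3.

-40/3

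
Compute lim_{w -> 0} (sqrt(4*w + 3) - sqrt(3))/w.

A 0/0 form; rationalise with √(3 + 4w) + √3. This collapses the numerator to 4w, leaving 4/(√(3 + 4w) + √3) → 4/(2√3) = 2*√(3)/3.

2*√(3)/3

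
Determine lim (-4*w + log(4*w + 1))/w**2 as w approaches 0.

Direct substitution gives 0/0.
Apply L'Hôpital: lim (-4 + 4/(4*w + 1))/(2*w), still 0/0.
After 2 applications of L'Hôpital's rule the quotient is (-16/(4*w + 1)^2)/(2); substituting w = 0 gives -8.

-8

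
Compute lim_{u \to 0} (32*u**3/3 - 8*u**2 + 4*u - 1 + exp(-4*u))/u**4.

Direct substitution gives 0/0.
Apply L'Hôpital: lim (32*u^2 - 16*u + 4 - 4*e^(-4*u))/(4*u^3), still 0/0.
Apply L'Hôpital: lim (64*u - 16 + 16*e^(-4*u))/(12*u^2), still 0/0.
Apply L'Hôpital: lim (64 - 64*e^(-4*u))/(24*u), still 0/0.
After 4 applications of L'Hôpital's rule the quotient is (256*e^(-4*u))/(24); substituting u = 0 gives 32/3.

32/3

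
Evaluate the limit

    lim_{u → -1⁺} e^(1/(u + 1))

As u → -1⁺, 1/(u + 1) → +∞, so e^(1/(u + 1)) → ∞.

∞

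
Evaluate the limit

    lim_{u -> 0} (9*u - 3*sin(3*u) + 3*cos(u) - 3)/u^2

-3/2

Substitution gives 0/0 (the numerator vanishes to order 2).
Expand each term to order u^2: the coefficient of u^2 in 3·cos(u) is -3/2 and in -3·sin(3u) is 0.
Lower-order terms cancel with the polynomial part, so the numerator is (-3/2)·u^2 + o(u^2), and the limit is (-3/2)/(1) = -3/2.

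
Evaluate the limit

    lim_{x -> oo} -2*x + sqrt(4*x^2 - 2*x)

-1/2

This has the form ∞ − ∞. Multiply and divide by the conjugate √(4*x^2 - 2*x) + 2x.
That gives (-2x) / (√(4*x^2 - 2*x) + 2x).
Divide numerator and denominator by x: the limit is -2/(2·2) = -1/2.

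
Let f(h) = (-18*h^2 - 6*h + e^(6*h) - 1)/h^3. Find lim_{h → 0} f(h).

Direct substitution gives 0/0.
Apply L'Hôpital: lim (-36*h + 6*e^(6*h) - 6)/(3*h^2), still 0/0.
Apply L'Hôpital: lim (36*e^(6*h) - 36)/(6*h), still 0/0.
After 3 applications of L'Hôpital's rule the quotient is (216*e^(6*h))/(6); substituting h = 0 gives 36.

36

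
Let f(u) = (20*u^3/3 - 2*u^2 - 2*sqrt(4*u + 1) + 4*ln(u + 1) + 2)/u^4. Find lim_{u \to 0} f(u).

19

Substitution gives 0/0; apply L'Hôpital's rule 4 times.
After differentiating numerator and denominator 4 times the quotient is (480/(4*u + 1)^(7/2) - 24/(u + 1)^4)/(24); at u = 0 this is 19.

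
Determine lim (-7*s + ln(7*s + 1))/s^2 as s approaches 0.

-49/2

Direct substitution gives 0/0.
Apply L'Hôpital: lim (-7 + 7/(7*s + 1))/(2*s), still 0/0.
After 2 applications of L'Hôpital's rule the quotient is (-49/(7*s + 1)^2)/(2); substituting s = 0 gives -49/2.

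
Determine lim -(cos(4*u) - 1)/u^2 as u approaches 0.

8

Direct substitution gives 0/0.
Apply L'Hôpital: lim (-4*sin(4*u))/(-2*u), still 0/0.
After 2 applications of L'Hôpital's rule the quotient is (-16*cos(4*u))/(-2); substituting u = 0 gives 8.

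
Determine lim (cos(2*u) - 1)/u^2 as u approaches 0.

Direct substitution gives 0/0.
Apply L'Hôpital: lim (-2*sin(2*u))/(2*u), still 0/0.
After 2 applications of L'Hôpital's rule the quotient is (-4*cos(2*u))/(2); substituting u = 0 gives -2.

-2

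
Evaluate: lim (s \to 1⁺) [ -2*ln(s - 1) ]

∞

As s → 1⁺, s - 1 → 0⁺ and ln(s - 1) → −∞.
Multiplying by -2 gives ∞.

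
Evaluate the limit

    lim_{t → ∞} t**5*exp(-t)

0

Write as t^5/e^{1t}, an ∞/∞ form.
Exponential growth dominates any polynomial, so repeated L'Hôpital (or the standard result) gives 0.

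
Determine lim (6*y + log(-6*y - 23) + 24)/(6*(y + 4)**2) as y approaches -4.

-3

Direct substitution gives 0/0.
Apply L'Hôpital: lim (6 - 6/(-6*y - 23))/(12*y + 48), still 0/0.
After 2 applications of L'Hôpital's rule the quotient is (-36/(-6*y - 23)^2)/(12); substituting y = -4 gives -3.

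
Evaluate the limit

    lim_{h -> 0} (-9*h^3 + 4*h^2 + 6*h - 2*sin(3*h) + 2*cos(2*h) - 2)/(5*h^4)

4/15

Substitution gives 0/0; apply L'Hôpital's rule 4 times.
After differentiating numerator and denominator 4 times the quotient is (-162*sin(3*h) + 32*cos(2*h))/(120); at h = 0 this is 4/15.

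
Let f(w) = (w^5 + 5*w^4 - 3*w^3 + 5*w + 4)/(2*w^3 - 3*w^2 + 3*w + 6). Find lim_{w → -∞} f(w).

∞

The numerator has higher degree (5 > 3); the quotient behaves like (1/(2))·w^2 for large |w|.
As w → −∞ this diverges to ∞.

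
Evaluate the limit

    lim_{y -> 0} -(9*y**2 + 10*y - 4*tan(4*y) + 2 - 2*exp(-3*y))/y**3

229/3

Substitution gives 0/0 (the numerator vanishes to order 3).
Expand each term to order y^3: the coefficient of y^3 in -2·e^(-3y) is 9 and in -4·tan(4y) is -256/3.
Lower-order terms cancel with the polynomial part, so the numerator is (-229/3)·y^3 + o(y^3), and the limit is (-229/3)/(-1) = 229/3.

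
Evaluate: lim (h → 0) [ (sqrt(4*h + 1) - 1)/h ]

A 0/0 form; rationalise with √(1 + 4h) + √1. This collapses the numerator to 4h, leaving 4/(√(1 + 4h) + √1) → 4/(2√1) = 2.

2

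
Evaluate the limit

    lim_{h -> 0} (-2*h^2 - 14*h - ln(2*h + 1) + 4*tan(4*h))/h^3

248/3

Substitution gives 0/0 (the numerator vanishes to order 3).
Expand each term to order h^3: the coefficient of h^3 in −ln(1 + 2h) is -8/3 and in 4·tan(4h) is 256/3.
Lower-order terms cancel with the polynomial part, so the numerator is (248/3)·h^3 + o(h^3), and the limit is (248/3)/(1) = 248/3.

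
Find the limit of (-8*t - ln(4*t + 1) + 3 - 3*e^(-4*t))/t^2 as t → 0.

Substitution gives 0/0; apply L'Hôpital's rule 2 times.
After differentiating numerator and denominator 2 times the quotient is (-48*e^(-4*t) + 16/(4*t + 1)^2)/(2); at t = 0 this is -16.

-16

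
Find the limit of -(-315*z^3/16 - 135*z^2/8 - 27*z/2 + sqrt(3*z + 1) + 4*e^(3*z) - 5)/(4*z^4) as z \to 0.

Substitution gives 0/0 (the numerator vanishes to order 4).
Expand each term to order z^4: the coefficient of z^4 in 4·e^(3z) is 27/2 and in √(1 + 3z) is -405/128.
Lower-order terms cancel with the polynomial part, so the numerator is (1323/128)·z^4 + o(z^4), and the limit is (1323/128)/(-4) = -1323/512.

-1323/512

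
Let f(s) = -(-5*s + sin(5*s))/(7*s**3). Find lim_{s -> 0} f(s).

Direct substitution gives 0/0.
Apply L'Hôpital: lim (5*cos(5*s) - 5)/(-21*s^2), still 0/0.
Apply L'Hôpital: lim (-25*sin(5*s))/(-42*s), still 0/0.
After 3 applications of L'Hôpital's rule the quotient is (-125*cos(5*s))/(-42); substituting s = 0 gives 125/42.

125/42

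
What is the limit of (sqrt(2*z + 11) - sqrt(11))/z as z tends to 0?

A 0/0 form; rationalise with √(11 + 2z) + √11. This collapses the numerator to 2z, leaving 2/(√(11 + 2z) + √11) → 2/(2√11) = √(11)/11.

√(11)/11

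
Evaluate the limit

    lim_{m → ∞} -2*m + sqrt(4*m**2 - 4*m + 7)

-1

An ∞ − ∞ form. Rationalising with the conjugate, the difference becomes (-4m + 7) / (√(4*m^2 - 4*m + 7) + 2m).
For large m the denominator behaves like 2·2m, so the quotient tends to -4/4 = -1.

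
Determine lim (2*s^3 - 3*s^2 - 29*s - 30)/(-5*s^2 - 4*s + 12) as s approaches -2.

Direct substitution gives 0/0, so factor. Both numerator and denominator have (s + 2) as a factor.
After cancelling, the expression reduces to (2*s^2 - 7*s - 15)/(6 - 5*s).
Substituting s = -2 gives 7/16.

7/16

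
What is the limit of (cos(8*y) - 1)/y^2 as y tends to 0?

Direct substitution gives 0/0.
Apply L'Hôpital: lim (-8*sin(8*y))/(2*y), still 0/0.
After 2 applications of L'Hôpital's rule the quotient is (-64*cos(8*y))/(2); substituting y = 0 gives -32.

-32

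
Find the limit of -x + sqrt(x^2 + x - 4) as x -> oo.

An ∞ − ∞ form. Rationalising with the conjugate, the difference becomes (x - 4) / (√(x^2 + x - 4) + x).
For large x the denominator behaves like 2·x, so the quotient tends to 1/2 = 1/2.

1/2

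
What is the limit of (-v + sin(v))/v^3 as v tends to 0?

-1/6

Direct substitution gives 0/0.
Apply L'Hôpital: lim (cos(v) - 1)/(3*v^2), still 0/0.
Apply L'Hôpital: lim (-sin(v))/(6*v), still 0/0.
After 3 applications of L'Hôpital's rule the quotient is (-cos(v))/(6); substituting v = 0 gives -1/6.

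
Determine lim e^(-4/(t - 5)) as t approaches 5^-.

∞

As t → 5⁻, -4/(t - 5) → +∞, so e^(-4/(t - 5)) → ∞.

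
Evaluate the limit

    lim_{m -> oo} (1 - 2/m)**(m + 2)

Let L be the limit and take ln: ln L = lim (m + 2)·ln(1 - 2/m) = lim (m + 2)·(-2/m + O(1/m²)) = -2.
Hence L = e^(-2).

e^(-2)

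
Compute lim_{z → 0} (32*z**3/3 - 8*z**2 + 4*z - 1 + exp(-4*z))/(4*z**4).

Direct substitution gives 0/0.
Apply L'Hôpital: lim (32*z^2 - 16*z + 4 - 4*e^(-4*z))/(16*z^3), still 0/0.
Apply L'Hôpital: lim (64*z - 16 + 16*e^(-4*z))/(48*z^2), still 0/0.
Apply L'Hôpital: lim (64 - 64*e^(-4*z))/(96*z), still 0/0.
After 4 applications of L'Hôpital's rule the quotient is (256*e^(-4*z))/(96); substituting z = 0 gives 8/3.

8/3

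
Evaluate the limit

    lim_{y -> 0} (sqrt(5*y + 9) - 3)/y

Substitution gives 0/0. Multiply numerator and denominator by the conjugate √(9 + 5y) + √9.
The numerator becomes (9 + 5y) − 9 = 5y, so the expression simplifies to 5/(√(9 + 5y) + √9).
Letting y → 0 gives 5/(2√9) = 5/6.

5/6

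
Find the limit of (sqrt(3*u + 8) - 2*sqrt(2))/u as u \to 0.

Substitution gives 0/0. Multiply numerator and denominator by the conjugate √(8 + 3u) + √8.
The numerator becomes (8 + 3u) − 8 = 3u, so the expression simplifies to 3/(√(8 + 3u) + √8).
Letting u → 0 gives 3/(2√8) = 3*√(2)/8.

3*√(2)/8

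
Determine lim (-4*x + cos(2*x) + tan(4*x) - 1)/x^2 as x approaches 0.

-2

Substitution gives 0/0; apply L'Hôpital's rule 2 times.
After differentiating numerator and denominator 2 times the quotient is (-4*cos(2*x) + 32*tan(4*x)/cos(4*x)^2)/(2); at x = 0 this is -2.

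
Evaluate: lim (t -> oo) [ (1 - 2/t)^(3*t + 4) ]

e^(-6)

Let L be the limit and take ln: ln L = lim (3t + 4)·ln(1 - 2/t) = lim (3t + 4)·(-2/t + O(1/t²)) = -6.
Hence L = e^(-6).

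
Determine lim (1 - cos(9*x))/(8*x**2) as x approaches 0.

Substitution gives 0/0.
Use (1 − cos u)/u² → 1/2 with u = 9x: the limit is 9²/(2·8) = 81/16.

81/16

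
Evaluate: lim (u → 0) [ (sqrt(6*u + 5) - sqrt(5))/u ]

A 0/0 form; rationalise with √(5 + 6u) + √5. This collapses the numerator to 6u, leaving 6/(√(5 + 6u) + √5) → 6/(2√5) = 3*√(5)/5.

3*√(5)/5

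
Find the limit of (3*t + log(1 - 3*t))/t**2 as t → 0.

Direct substitution gives 0/0.
Apply L'Hôpital: lim (3 - 3/(1 - 3*t))/(2*t), still 0/0.
After 2 applications of L'Hôpital's rule the quotient is (-9/(1 - 3*t)^2)/(2); substituting t = 0 gives -9/2.

-9/2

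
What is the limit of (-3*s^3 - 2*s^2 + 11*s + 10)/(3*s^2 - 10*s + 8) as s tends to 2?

-33/2

Since s = 2 makes numerator and denominator zero, (s - 2) divides both.
Cancelling it gives (-3*s^2 - 8*s - 5)/(3*s - 4); now plug in s = 2 to get -33/2.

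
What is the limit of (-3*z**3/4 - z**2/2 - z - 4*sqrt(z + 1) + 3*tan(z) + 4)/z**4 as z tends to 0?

5/32

Substitution gives 0/0 (the numerator vanishes to order 4).
Expand each term to order z^4: the coefficient of z^4 in -4·√(1 + z) is 5/32 and in 3·tan(z) is 0.
Lower-order terms cancel with the polynomial part, so the numerator is (5/32)·z^4 + o(z^4), and the limit is (5/32)/(1) = 5/32.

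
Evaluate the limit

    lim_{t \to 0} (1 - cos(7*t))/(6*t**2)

Substitution gives 0/0.
Use (1 − cos u)/u² → 1/2 with u = 7t: the limit is 7²/(2·6) = 49/12.

49/12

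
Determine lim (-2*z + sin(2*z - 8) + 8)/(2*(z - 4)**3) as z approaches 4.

-2/3

Direct substitution gives 0/0.
Apply L'Hôpital: lim (2*cos(2*z - 8) - 2)/(6*(z - 4)^2), still 0/0.
Apply L'Hôpital: lim (-4*sin(2*z - 8))/(12*z - 48), still 0/0.
After 3 applications of L'Hôpital's rule the quotient is (-8*cos(2*z - 8))/(12); substituting z = 4 gives -2/3.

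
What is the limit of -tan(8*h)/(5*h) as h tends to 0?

-8/5

Substitution gives 0/0.
Since tan(u)/u → 1 as u → 0, tan(8h)/(8h) → 1 and the limit is 8/(-5) = -8/5.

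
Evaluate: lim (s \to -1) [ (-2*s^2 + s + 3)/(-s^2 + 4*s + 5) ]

5/6

Direct substitution gives 0/0, so factor. Both numerator and denominator have (s + 1) as a factor.
After cancelling, the expression reduces to (3 - 2*s)/(5 - s).
Substituting s = -1 gives 5/6.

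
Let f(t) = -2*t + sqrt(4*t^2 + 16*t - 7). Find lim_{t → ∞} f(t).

This has the form ∞ − ∞. Multiply and divide by the conjugate √(4*t^2 + 16*t - 7) + 2t.
That gives (16t - 7) / (√(4*t^2 + 16*t - 7) + 2t).
Divide numerator and denominator by t: the limit is 16/(2·2) = 4.

4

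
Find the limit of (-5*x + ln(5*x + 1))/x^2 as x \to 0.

-25/2

Direct substitution gives 0/0.
Apply L'Hôpital: lim (-5 + 5/(5*x + 1))/(2*x), still 0/0.
After 2 applications of L'Hôpital's rule the quotient is (-25/(5*x + 1)^2)/(2); substituting x = 0 gives -25/2.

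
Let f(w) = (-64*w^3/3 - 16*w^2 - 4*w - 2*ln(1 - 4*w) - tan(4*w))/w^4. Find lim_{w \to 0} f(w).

128

Substitution gives 0/0 (the numerator vanishes to order 4).
Expand each term to order w^4: the coefficient of w^4 in −tan(4w) is 0 and in -2·ln(1 - 4w) is 128.
Lower-order terms cancel with the polynomial part, so the numerator is (128)·w^4 + o(w^4), and the limit is (128)/(1) = 128.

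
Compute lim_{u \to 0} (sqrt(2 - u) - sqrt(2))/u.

A 0/0 form; rationalise with √(2 - u) + √2. This collapses the numerator to -u, leaving -1/(√(2 - u) + √2) → -1/(2√2) = -√(2)/4.

-√(2)/4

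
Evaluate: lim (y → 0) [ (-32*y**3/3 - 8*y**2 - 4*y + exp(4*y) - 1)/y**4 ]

32/3

Direct substitution gives 0/0.
Apply L'Hôpital: lim (-32*y^2 - 16*y + 4*e^(4*y) - 4)/(4*y^3), still 0/0.
Apply L'Hôpital: lim (-64*y + 16*e^(4*y) - 16)/(12*y^2), still 0/0.
Apply L'Hôpital: lim (64*e^(4*y) - 64)/(24*y), still 0/0.
After 4 applications of L'Hôpital's rule the quotient is (256*e^(4*y))/(24); substituting y = 0 gives 32/3.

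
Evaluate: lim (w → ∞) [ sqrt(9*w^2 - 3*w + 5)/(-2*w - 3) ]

-3/2

For large |w|, √(9*w^2 - 3*w + 5) ≈ √9·|w| and the denominator ≈ -2w.
Since w → +∞, |w| = w, giving √9/(-2) = -3/2.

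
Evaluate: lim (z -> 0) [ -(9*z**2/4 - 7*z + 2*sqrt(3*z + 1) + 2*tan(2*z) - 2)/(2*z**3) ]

Substitution gives 0/0; apply L'Hôpital's rule 3 times.
After differentiating numerator and denominator 3 times the quotient is (96*tan(2*z)^2/cos(2*z)^2 + 32/cos(2*z)^2 + 81/(4*(3*z + 1)^(5/2)))/(-12); at z = 0 this is -209/48.

-209/48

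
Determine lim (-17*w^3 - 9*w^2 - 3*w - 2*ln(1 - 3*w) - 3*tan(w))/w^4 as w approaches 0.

Substitution gives 0/0 (the numerator vanishes to order 4).
Expand each term to order w^4: the coefficient of w^4 in -2·ln(1 - 3w) is 81/2 and in -3·tan(w) is 0.
Lower-order terms cancel with the polynomial part, so the numerator is (81/2)·w^4 + o(w^4), and the limit is (81/2)/(1) = 81/2.

81/2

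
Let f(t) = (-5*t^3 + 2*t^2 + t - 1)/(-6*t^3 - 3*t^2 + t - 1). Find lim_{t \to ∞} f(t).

Numerator and denominator both have degree 3.
Dividing every term by t^3, all lower-order terms vanish and the limit is the ratio of leading coefficients, -5/(-6) = 5/6.

5/6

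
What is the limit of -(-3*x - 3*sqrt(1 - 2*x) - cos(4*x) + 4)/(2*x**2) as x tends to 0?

Substitution gives 0/0; apply L'Hôpital's rule 2 times.
After differentiating numerator and denominator 2 times the quotient is (16*cos(4*x) + 3/(1 - 2*x)^(3/2))/(-4); at x = 0 this is -19/4.

-19/4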